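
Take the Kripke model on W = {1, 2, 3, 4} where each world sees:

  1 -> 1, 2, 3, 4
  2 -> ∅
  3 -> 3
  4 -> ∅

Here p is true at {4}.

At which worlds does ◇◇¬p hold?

1: successors {1, 2, 3, 4}; ◇¬p there: 1:T, 2:F, 3:T, 4:F. ✓
2: no successors, so ◇◇¬p fails. ✗
3: successors {3}; ◇¬p there: 3:T. ✓
4: no successors, so ◇◇¬p fails. ✗

{1, 3}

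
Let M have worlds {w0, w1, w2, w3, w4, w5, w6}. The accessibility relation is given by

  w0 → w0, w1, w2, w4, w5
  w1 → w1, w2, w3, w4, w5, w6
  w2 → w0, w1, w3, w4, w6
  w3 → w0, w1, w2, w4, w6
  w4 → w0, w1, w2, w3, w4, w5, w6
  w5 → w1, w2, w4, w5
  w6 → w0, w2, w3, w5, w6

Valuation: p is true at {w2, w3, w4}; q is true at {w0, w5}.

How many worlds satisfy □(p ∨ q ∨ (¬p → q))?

w0: successors {w0, w1, w2, w4, w5}; p ∨ q ∨ (¬p → q) there: w0:T, w1:F, w2:T, w4:T, w5:T. ✗
w1: successors {w1, w2, w3, w4, w5, w6}; p ∨ q ∨ (¬p → q) there: w1:F, w2:T, w3:T, w4:T, w5:T, w6:F. ✗
w2: successors {w0, w1, w3, w4, w6}; p ∨ q ∨ (¬p → q) there: w0:T, w1:F, w3:T, w4:T, w6:F. ✗
w3: successors {w0, w1, w2, w4, w6}; p ∨ q ∨ (¬p → q) there: w0:T, w1:F, w2:T, w4:T, w6:F. ✗
w4: successors {w0, w1, w2, w3, w4, w5, w6}; p ∨ q ∨ (¬p → q) there: w0:T, w1:F, w2:T, w3:T, w4:T, w5:T, w6:F. ✗
w5: successors {w1, w2, w4, w5}; p ∨ q ∨ (¬p → q) there: w1:F, w2:T, w4:T, w5:T. ✗
w6: successors {w0, w2, w3, w5, w6}; p ∨ q ∨ (¬p → q) there: w0:T, w2:T, w3:T, w5:T, w6:F. ✗
Satisfying worlds: ∅.

0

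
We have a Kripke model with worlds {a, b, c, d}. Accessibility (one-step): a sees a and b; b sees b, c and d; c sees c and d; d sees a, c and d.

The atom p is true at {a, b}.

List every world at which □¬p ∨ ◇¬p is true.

a: □¬p is F, ◇¬p is F. ✗
b: □¬p is F, ◇¬p is T. ✓
c: □¬p is T, ◇¬p is T. ✓
d: □¬p is F, ◇¬p is T. ✓

{b, c, d}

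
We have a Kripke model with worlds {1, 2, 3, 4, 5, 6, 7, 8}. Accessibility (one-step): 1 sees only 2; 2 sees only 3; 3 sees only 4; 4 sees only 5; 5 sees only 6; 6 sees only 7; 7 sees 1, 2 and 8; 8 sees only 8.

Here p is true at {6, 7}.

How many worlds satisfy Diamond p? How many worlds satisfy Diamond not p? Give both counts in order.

For Diamond p:
1: successors {2}; p there: 2:F. ✗
2: successors {3}; p there: 3:F. ✗
3: successors {4}; p there: 4:F. ✗
4: successors {5}; p there: 5:F. ✗
5: successors {6}; p there: 6:T. ✓
6: successors {7}; p there: 7:T. ✓
7: successors {1, 2, 8}; p there: 1:F, 2:F, 8:F. ✗
8: successors {8}; p there: 8:F. ✗
— 2 worlds.
For Diamond not p:
1: successors {2}; not p there: 2:T. ✓
2: successors {3}; not p there: 3:T. ✓
3: successors {4}; not p there: 4:T. ✓
4: successors {5}; not p there: 5:T. ✓
5: successors {6}; not p there: 6:F. ✗
6: successors {7}; not p there: 7:F. ✗
7: successors {1, 2, 8}; not p there: 1:T, 2:T, 8:T. ✓
8: successors {8}; not p there: 8:T. ✓
— 6 worlds.

2 and 6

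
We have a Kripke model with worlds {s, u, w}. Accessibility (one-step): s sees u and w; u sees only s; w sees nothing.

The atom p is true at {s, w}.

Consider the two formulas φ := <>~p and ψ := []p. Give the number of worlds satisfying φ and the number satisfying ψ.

1 and 2

For <>~p:
s: successors {u, w}; ~p there: u:T, w:F. ✓
u: successors {s}; ~p there: s:F. ✗
w: no successors, so <>~p fails. ✗
— 1 world.
For []p:
s: successors {u, w}; p there: u:F, w:T. ✗
u: successors {s}; p there: s:T. ✓
w: no successors, so []p holds vacuously. ✓
— 2 worlds.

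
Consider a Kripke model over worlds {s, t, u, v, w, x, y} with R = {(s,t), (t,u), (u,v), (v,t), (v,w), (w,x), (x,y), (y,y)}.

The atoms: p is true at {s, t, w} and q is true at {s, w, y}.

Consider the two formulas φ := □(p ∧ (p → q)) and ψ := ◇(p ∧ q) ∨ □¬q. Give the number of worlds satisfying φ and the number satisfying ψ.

0 and 5

For □(p ∧ (p → q)):
s: successors {t}; p ∧ (p → q) there: t:F. ✗
t: successors {u}; p ∧ (p → q) there: u:F. ✗
u: successors {v}; p ∧ (p → q) there: v:F. ✗
v: successors {t, w}; p ∧ (p → q) there: t:F, w:T. ✗
w: successors {x}; p ∧ (p → q) there: x:F. ✗
x: successors {y}; p ∧ (p → q) there: y:F. ✗
y: successors {y}; p ∧ (p → q) there: y:F. ✗
— 0 worlds.
For ◇(p ∧ q) ∨ □¬q:
s: ◇(p ∧ q) is F, □¬q is T. ✓
t: ◇(p ∧ q) is F, □¬q is T. ✓
u: ◇(p ∧ q) is F, □¬q is T. ✓
v: ◇(p ∧ q) is T, □¬q is F. ✓
w: ◇(p ∧ q) is F, □¬q is T. ✓
x: ◇(p ∧ q) is F, □¬q is F. ✗
y: ◇(p ∧ q) is F, □¬q is F. ✗
— 5 worlds.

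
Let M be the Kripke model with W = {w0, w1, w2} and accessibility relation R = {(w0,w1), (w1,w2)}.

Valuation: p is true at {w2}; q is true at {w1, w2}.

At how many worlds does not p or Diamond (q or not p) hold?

w0: not p is T, Diamond (q or not p) is T. ✓
w1: not p is T, Diamond (q or not p) is T. ✓
w2: not p is F, Diamond (q or not p) is F. ✗
Satisfying worlds: {w0, w1}.

2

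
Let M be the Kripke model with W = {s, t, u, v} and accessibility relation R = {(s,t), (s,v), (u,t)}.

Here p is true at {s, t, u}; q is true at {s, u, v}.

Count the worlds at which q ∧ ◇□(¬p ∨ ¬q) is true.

2

s: q is T, ◇□(¬p ∨ ¬q) is T. ✓
t: q is F, ◇□(¬p ∨ ¬q) is F. ✗
u: q is T, ◇□(¬p ∨ ¬q) is T. ✓
v: q is T, ◇□(¬p ∨ ¬q) is F. ✗
Satisfying worlds: {s, u}.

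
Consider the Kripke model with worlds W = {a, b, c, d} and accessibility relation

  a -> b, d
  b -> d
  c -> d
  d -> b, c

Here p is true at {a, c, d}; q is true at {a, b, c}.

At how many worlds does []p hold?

2

a: successors {b, d}; p there: b:F, d:T. ✗
b: successors {d}; p there: d:T. ✓
c: successors {d}; p there: d:T. ✓
d: successors {b, c}; p there: b:F, c:T. ✗
Satisfying worlds: {b, c}.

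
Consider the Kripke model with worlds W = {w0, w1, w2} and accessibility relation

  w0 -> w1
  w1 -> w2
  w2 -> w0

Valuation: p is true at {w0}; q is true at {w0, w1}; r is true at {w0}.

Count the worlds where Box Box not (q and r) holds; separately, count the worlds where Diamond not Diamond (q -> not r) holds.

2 and 1

For Box Box not (q and r):
w0: successors {w1}; Box not (q and r) there: w1:T. ✓
w1: successors {w2}; Box not (q and r) there: w2:F. ✗
w2: successors {w0}; Box not (q and r) there: w0:T. ✓
— 2 worlds.
For Diamond not Diamond (q -> not r):
w0: successors {w1}; not Diamond (q -> not r) there: w1:F. ✗
w1: successors {w2}; not Diamond (q -> not r) there: w2:T. ✓
w2: successors {w0}; not Diamond (q -> not r) there: w0:F. ✗
— 1 world.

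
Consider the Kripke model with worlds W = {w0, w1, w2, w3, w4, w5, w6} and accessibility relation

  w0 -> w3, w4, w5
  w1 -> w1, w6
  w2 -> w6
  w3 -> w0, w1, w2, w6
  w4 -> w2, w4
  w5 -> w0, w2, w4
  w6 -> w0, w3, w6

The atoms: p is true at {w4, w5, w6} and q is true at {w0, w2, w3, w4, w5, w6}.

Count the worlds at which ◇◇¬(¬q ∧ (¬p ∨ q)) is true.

w0: successors {w3, w4, w5}; ◇¬(¬q ∧ (¬p ∨ q)) there: w3:T, w4:T, w5:T. ✓
w1: successors {w1, w6}; ◇¬(¬q ∧ (¬p ∨ q)) there: w1:T, w6:T. ✓
w2: successors {w6}; ◇¬(¬q ∧ (¬p ∨ q)) there: w6:T. ✓
w3: successors {w0, w1, w2, w6}; ◇¬(¬q ∧ (¬p ∨ q)) there: w0:T, w1:T, w2:T, w6:T. ✓
w4: successors {w2, w4}; ◇¬(¬q ∧ (¬p ∨ q)) there: w2:T, w4:T. ✓
w5: successors {w0, w2, w4}; ◇¬(¬q ∧ (¬p ∨ q)) there: w0:T, w2:T, w4:T. ✓
w6: successors {w0, w3, w6}; ◇¬(¬q ∧ (¬p ∨ q)) there: w0:T, w3:T, w6:T. ✓
Satisfying worlds: {w0, w1, w2, w3, w4, w5, w6}.

7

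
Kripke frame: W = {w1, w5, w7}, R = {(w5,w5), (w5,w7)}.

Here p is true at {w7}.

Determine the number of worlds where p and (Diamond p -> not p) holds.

w1: p is F, Diamond p -> not p is T. ✗
w5: p is F, Diamond p -> not p is T. ✗
w7: p is T, Diamond p -> not p is T. ✓
Satisfying worlds: {w7}.

1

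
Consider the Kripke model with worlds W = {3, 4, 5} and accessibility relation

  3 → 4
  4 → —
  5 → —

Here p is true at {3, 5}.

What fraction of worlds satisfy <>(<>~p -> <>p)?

3: successors {4}; <>~p -> <>p there: 4:T. ✓
4: no successors, so <>(<>~p -> <>p) fails. ✗
5: no successors, so <>(<>~p -> <>p) fails. ✗
That's 1 of 3 worlds, so 1/3.

1/3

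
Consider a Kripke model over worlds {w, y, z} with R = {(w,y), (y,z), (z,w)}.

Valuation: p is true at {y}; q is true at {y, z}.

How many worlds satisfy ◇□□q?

w: successors {y}; □□q there: y:F. ✗
y: successors {z}; □□q there: z:T. ✓
z: successors {w}; □□q there: w:T. ✓
Satisfying worlds: {y, z}.

2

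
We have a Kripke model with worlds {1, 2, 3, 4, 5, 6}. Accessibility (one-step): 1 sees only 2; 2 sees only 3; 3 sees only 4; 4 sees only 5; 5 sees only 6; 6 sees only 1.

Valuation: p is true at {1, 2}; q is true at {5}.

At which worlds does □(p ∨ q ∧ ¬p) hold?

{1, 4, 6}

1: successors {2}; p ∨ q ∧ ¬p there: 2:T. ✓
2: successors {3}; p ∨ q ∧ ¬p there: 3:F. ✗
3: successors {4}; p ∨ q ∧ ¬p there: 4:F. ✗
4: successors {5}; p ∨ q ∧ ¬p there: 5:T. ✓
5: successors {6}; p ∨ q ∧ ¬p there: 6:F. ✗
6: successors {1}; p ∨ q ∧ ¬p there: 1:T. ✓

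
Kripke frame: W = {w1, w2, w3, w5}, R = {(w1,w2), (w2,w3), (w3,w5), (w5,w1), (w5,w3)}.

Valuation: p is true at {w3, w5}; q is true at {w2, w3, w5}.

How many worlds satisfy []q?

w1: successors {w2}; q there: w2:T. ✓
w2: successors {w3}; q there: w3:T. ✓
w3: successors {w5}; q there: w5:T. ✓
w5: successors {w1, w3}; q there: w1:F, w3:T. ✗
Satisfying worlds: {w1, w2, w3}.

3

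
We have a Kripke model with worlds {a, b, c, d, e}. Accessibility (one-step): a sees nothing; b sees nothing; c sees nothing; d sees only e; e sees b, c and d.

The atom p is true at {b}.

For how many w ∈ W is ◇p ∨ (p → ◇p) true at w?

4

a: ◇p is F, p → ◇p is T. ✓
b: ◇p is F, p → ◇p is F. ✗
c: ◇p is F, p → ◇p is T. ✓
d: ◇p is F, p → ◇p is T. ✓
e: ◇p is T, p → ◇p is T. ✓
Satisfying worlds: {a, c, d, e}.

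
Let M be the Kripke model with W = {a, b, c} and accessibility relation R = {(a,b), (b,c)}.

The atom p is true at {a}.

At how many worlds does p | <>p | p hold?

1

a: p is T, <>p | p is T. ✓
b: p is F, <>p | p is F. ✗
c: p is F, <>p | p is F. ✗
Satisfying worlds: {a}.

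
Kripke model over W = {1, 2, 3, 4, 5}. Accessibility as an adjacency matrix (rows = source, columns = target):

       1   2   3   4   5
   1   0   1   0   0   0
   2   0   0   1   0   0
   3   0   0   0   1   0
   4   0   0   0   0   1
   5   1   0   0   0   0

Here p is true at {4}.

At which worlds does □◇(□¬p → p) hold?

{1, 2}

1: successors {2}; ◇(□¬p → p) there: 2:T. ✓
2: successors {3}; ◇(□¬p → p) there: 3:T. ✓
3: successors {4}; ◇(□¬p → p) there: 4:F. ✗
4: successors {5}; ◇(□¬p → p) there: 5:F. ✗
5: successors {1}; ◇(□¬p → p) there: 1:F. ✗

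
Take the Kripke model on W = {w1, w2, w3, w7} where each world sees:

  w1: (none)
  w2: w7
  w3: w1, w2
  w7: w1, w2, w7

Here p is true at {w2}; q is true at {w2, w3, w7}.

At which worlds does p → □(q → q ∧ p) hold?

w1: p is F, □(q → q ∧ p) is T. ✓
w2: p is T, □(q → q ∧ p) is F. ✗
w3: p is F, □(q → q ∧ p) is T. ✓
w7: p is F, □(q → q ∧ p) is F. ✓

{w1, w3, w7}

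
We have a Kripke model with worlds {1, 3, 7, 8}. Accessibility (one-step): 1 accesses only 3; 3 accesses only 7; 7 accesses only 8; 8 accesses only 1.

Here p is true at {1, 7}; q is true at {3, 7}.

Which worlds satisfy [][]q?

{1, 8}

1: successors {3}; []q there: 3:T. ✓
3: successors {7}; []q there: 7:F. ✗
7: successors {8}; []q there: 8:F. ✗
8: successors {1}; []q there: 1:T. ✓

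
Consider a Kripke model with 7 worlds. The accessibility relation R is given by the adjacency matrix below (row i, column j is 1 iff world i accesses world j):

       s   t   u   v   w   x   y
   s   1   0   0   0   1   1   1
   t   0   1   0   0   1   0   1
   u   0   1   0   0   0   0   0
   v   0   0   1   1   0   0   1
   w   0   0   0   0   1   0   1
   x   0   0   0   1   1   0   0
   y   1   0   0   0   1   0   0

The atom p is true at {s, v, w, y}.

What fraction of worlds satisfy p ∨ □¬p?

s: p is T, □¬p is F. ✓
t: p is F, □¬p is F. ✗
u: p is F, □¬p is T. ✓
v: p is T, □¬p is F. ✓
w: p is T, □¬p is F. ✓
x: p is F, □¬p is F. ✗
y: p is T, □¬p is F. ✓
That's 5 of 7 worlds, so 5/7.

5/7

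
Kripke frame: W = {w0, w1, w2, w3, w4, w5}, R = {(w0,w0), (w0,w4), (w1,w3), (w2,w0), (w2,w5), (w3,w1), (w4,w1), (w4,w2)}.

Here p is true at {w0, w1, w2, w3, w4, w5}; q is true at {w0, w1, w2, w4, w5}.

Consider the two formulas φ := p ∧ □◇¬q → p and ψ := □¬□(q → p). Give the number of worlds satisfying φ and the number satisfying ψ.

6 and 1

For p ∧ □◇¬q → p:
w0: p ∧ □◇¬q is F, p is T. ✓
w1: p ∧ □◇¬q is F, p is T. ✓
w2: p ∧ □◇¬q is F, p is T. ✓
w3: p ∧ □◇¬q is T, p is T. ✓
w4: p ∧ □◇¬q is F, p is T. ✓
w5: p ∧ □◇¬q is T, p is T. ✓
— 6 worlds.
For □¬□(q → p):
w0: successors {w0, w4}; ¬□(q → p) there: w0:F, w4:F. ✗
w1: successors {w3}; ¬□(q → p) there: w3:F. ✗
w2: successors {w0, w5}; ¬□(q → p) there: w0:F, w5:F. ✗
w3: successors {w1}; ¬□(q → p) there: w1:F. ✗
w4: successors {w1, w2}; ¬□(q → p) there: w1:F, w2:F. ✗
w5: no successors, so □¬□(q → p) holds vacuously. ✓
— 1 world.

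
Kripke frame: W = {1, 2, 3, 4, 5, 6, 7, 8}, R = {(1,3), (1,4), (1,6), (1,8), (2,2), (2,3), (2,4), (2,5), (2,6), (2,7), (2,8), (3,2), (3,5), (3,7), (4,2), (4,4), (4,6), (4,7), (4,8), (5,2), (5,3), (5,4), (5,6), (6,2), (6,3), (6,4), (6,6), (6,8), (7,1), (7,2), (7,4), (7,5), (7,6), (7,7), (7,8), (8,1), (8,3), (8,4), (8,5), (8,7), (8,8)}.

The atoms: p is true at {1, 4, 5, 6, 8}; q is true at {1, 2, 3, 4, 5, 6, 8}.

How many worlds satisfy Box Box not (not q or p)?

0

1: successors {3, 4, 6, 8}; Box not (not q or p) there: 3:F, 4:F, 6:F, 8:F. ✗
2: successors {2, 3, 4, 5, 6, 7, 8}; Box not (not q or p) there: 2:F, 3:F, 4:F, 5:F, 6:F, 7:F, 8:F. ✗
3: successors {2, 5, 7}; Box not (not q or p) there: 2:F, 5:F, 7:F. ✗
4: successors {2, 4, 6, 7, 8}; Box not (not q or p) there: 2:F, 4:F, 6:F, 7:F, 8:F. ✗
5: successors {2, 3, 4, 6}; Box not (not q or p) there: 2:F, 3:F, 4:F, 6:F. ✗
6: successors {2, 3, 4, 6, 8}; Box not (not q or p) there: 2:F, 3:F, 4:F, 6:F, 8:F. ✗
7: successors {1, 2, 4, 5, 6, 7, 8}; Box not (not q or p) there: 1:F, 2:F, 4:F, 5:F, 6:F, 7:F, 8:F. ✗
8: successors {1, 3, 4, 5, 7, 8}; Box not (not q or p) there: 1:F, 3:F, 4:F, 5:F, 7:F, 8:F. ✗
Satisfying worlds: ∅.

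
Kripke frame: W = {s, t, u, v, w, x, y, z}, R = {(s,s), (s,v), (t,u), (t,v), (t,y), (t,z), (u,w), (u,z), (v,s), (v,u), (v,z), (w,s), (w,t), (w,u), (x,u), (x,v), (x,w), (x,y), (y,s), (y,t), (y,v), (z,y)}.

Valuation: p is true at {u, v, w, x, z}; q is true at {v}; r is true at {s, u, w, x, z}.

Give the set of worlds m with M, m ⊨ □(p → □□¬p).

{z}

s: successors {s, v}; p → □□¬p there: s:T, v:F. ✗
t: successors {u, v, y, z}; p → □□¬p there: u:F, v:F, y:T, z:F. ✗
u: successors {w, z}; p → □□¬p there: w:F, z:F. ✗
v: successors {s, u, z}; p → □□¬p there: s:T, u:F, z:F. ✗
w: successors {s, t, u}; p → □□¬p there: s:T, t:T, u:F. ✗
x: successors {u, v, w, y}; p → □□¬p there: u:F, v:F, w:F, y:T. ✗
y: successors {s, t, v}; p → □□¬p there: s:T, t:T, v:F. ✗
z: successors {y}; p → □□¬p there: y:T. ✓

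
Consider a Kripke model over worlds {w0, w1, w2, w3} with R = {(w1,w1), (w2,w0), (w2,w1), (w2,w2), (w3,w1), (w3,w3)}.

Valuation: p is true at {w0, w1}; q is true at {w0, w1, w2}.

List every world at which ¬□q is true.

w0: □q is T. ✗
w1: □q is T. ✗
w2: □q is T. ✗
w3: □q is F. ✓

{w3}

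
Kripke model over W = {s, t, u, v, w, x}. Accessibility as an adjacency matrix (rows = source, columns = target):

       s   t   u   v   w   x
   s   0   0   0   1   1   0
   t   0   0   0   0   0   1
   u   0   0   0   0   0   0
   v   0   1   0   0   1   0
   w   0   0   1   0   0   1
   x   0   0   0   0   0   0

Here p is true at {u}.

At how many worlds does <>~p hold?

s: successors {v, w}; ~p there: v:T, w:T. ✓
t: successors {x}; ~p there: x:T. ✓
u: no successors, so <>~p fails. ✗
v: successors {t, w}; ~p there: t:T, w:T. ✓
w: successors {u, x}; ~p there: u:F, x:T. ✓
x: no successors, so <>~p fails. ✗
Satisfying worlds: {s, t, v, w}.

4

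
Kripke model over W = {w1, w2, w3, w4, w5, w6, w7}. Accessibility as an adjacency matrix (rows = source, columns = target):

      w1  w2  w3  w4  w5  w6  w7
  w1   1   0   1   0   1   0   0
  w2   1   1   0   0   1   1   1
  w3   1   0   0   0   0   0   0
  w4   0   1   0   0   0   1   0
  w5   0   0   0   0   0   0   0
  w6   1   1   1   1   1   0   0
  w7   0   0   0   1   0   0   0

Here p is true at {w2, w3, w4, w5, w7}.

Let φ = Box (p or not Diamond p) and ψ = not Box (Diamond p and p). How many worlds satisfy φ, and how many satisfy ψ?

2 and 5

For Box (p or not Diamond p):
w1: successors {w1, w3, w5}; p or not Diamond p there: w1:F, w3:T, w5:T. ✗
w2: successors {w1, w2, w5, w6, w7}; p or not Diamond p there: w1:F, w2:T, w5:T, w6:F, w7:T. ✗
w3: successors {w1}; p or not Diamond p there: w1:F. ✗
w4: successors {w2, w6}; p or not Diamond p there: w2:T, w6:F. ✗
w5: no successors, so Box (p or not Diamond p) holds vacuously. ✓
w6: successors {w1, w2, w3, w4, w5}; p or not Diamond p there: w1:F, w2:T, w3:T, w4:T, w5:T. ✗
w7: successors {w4}; p or not Diamond p there: w4:T. ✓
— 2 worlds.
For not Box (Diamond p and p):
w1: Box (Diamond p and p) is F. ✓
w2: Box (Diamond p and p) is F. ✓
w3: Box (Diamond p and p) is F. ✓
w4: Box (Diamond p and p) is F. ✓
w5: Box (Diamond p and p) is T. ✗
w6: Box (Diamond p and p) is F. ✓
w7: Box (Diamond p and p) is T. ✗
— 5 worlds.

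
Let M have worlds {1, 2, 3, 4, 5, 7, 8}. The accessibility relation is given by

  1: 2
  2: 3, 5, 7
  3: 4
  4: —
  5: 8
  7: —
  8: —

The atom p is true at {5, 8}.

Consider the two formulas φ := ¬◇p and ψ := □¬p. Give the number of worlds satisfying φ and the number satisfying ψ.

5 and 5

For ¬◇p:
1: ◇p is F. ✓
2: ◇p is T. ✗
3: ◇p is F. ✓
4: ◇p is F. ✓
5: ◇p is T. ✗
7: ◇p is F. ✓
8: ◇p is F. ✓
— 5 worlds.
For □¬p:
1: successors {2}; ¬p there: 2:T. ✓
2: successors {3, 5, 7}; ¬p there: 3:T, 5:F, 7:T. ✗
3: successors {4}; ¬p there: 4:T. ✓
4: no successors, so □¬p holds vacuously. ✓
5: successors {8}; ¬p there: 8:F. ✗
7: no successors, so □¬p holds vacuously. ✓
8: no successors, so □¬p holds vacuously. ✓
— 5 worlds.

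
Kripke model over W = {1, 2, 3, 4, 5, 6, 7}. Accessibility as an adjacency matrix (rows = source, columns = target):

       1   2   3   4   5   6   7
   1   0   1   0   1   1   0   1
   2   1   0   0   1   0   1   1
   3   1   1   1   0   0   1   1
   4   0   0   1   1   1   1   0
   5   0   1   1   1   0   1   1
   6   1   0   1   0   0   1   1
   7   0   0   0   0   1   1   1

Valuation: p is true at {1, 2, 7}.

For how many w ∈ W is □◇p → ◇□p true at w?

4

1: □◇p is F, ◇□p is F. ✓
2: □◇p is F, ◇□p is F. ✓
3: □◇p is T, ◇□p is F. ✗
4: □◇p is F, ◇□p is F. ✓
5: □◇p is F, ◇□p is F. ✓
6: □◇p is T, ◇□p is F. ✗
7: □◇p is T, ◇□p is F. ✗
Satisfying worlds: {1, 2, 4, 5}.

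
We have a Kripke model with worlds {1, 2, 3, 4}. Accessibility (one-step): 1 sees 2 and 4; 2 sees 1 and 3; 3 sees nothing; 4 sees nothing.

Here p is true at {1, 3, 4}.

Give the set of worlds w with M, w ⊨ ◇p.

1: successors {2, 4}; p there: 2:F, 4:T. ✓
2: successors {1, 3}; p there: 1:T, 3:T. ✓
3: no successors, so ◇p fails. ✗
4: no successors, so ◇p fails. ✗

{1, 2}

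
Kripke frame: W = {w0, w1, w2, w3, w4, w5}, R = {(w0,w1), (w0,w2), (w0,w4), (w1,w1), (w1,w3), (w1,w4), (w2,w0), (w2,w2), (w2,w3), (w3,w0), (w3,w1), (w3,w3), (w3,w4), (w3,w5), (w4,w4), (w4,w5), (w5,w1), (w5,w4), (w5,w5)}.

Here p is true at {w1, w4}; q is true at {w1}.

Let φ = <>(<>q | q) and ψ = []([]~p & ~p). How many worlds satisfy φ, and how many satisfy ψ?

6 and 0

For <>(<>q | q):
w0: successors {w1, w2, w4}; <>q | q there: w1:T, w2:F, w4:F. ✓
w1: successors {w1, w3, w4}; <>q | q there: w1:T, w3:T, w4:F. ✓
w2: successors {w0, w2, w3}; <>q | q there: w0:T, w2:F, w3:T. ✓
w3: successors {w0, w1, w3, w4, w5}; <>q | q there: w0:T, w1:T, w3:T, w4:F, w5:T. ✓
w4: successors {w4, w5}; <>q | q there: w4:F, w5:T. ✓
w5: successors {w1, w4, w5}; <>q | q there: w1:T, w4:F, w5:T. ✓
— 6 worlds.
For []([]~p & ~p):
w0: successors {w1, w2, w4}; []~p & ~p there: w1:F, w2:T, w4:F. ✗
w1: successors {w1, w3, w4}; []~p & ~p there: w1:F, w3:F, w4:F. ✗
w2: successors {w0, w2, w3}; []~p & ~p there: w0:F, w2:T, w3:F. ✗
w3: successors {w0, w1, w3, w4, w5}; []~p & ~p there: w0:F, w1:F, w3:F, w4:F, w5:F. ✗
w4: successors {w4, w5}; []~p & ~p there: w4:F, w5:F. ✗
w5: successors {w1, w4, w5}; []~p & ~p there: w1:F, w4:F, w5:F. ✗
— 0 worlds.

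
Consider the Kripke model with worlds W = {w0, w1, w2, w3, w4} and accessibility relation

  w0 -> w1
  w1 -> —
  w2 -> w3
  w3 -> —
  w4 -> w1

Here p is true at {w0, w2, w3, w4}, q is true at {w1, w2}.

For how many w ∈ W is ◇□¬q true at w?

3

w0: successors {w1}; □¬q there: w1:T. ✓
w1: no successors, so ◇□¬q fails. ✗
w2: successors {w3}; □¬q there: w3:T. ✓
w3: no successors, so ◇□¬q fails. ✗
w4: successors {w1}; □¬q there: w1:T. ✓
Satisfying worlds: {w0, w2, w4}.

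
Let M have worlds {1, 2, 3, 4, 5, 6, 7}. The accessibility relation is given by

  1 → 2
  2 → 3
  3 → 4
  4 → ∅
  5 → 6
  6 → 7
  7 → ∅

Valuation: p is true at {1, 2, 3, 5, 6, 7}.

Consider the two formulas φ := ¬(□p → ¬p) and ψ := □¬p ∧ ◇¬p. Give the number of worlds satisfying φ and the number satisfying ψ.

For ¬(□p → ¬p):
1: □p → ¬p is F. ✓
2: □p → ¬p is F. ✓
3: □p → ¬p is T. ✗
4: □p → ¬p is T. ✗
5: □p → ¬p is F. ✓
6: □p → ¬p is F. ✓
7: □p → ¬p is F. ✓
— 5 worlds.
For □¬p ∧ ◇¬p:
1: □¬p is F, ◇¬p is F. ✗
2: □¬p is F, ◇¬p is F. ✗
3: □¬p is T, ◇¬p is T. ✓
4: □¬p is T, ◇¬p is F. ✗
5: □¬p is F, ◇¬p is F. ✗
6: □¬p is F, ◇¬p is F. ✗
7: □¬p is T, ◇¬p is F. ✗
— 1 world.

5 and 1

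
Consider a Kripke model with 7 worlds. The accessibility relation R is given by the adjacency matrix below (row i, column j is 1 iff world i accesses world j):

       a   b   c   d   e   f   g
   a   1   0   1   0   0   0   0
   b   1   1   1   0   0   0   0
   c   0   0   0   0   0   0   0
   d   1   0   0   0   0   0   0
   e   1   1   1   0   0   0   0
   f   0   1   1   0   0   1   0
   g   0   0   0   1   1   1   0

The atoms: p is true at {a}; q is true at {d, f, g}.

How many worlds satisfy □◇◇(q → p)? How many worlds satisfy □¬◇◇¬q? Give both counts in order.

For □◇◇(q → p):
a: successors {a, c}; ◇◇(q → p) there: a:T, c:F. ✗
b: successors {a, b, c}; ◇◇(q → p) there: a:T, b:T, c:F. ✗
c: no successors, so □◇◇(q → p) holds vacuously. ✓
d: successors {a}; ◇◇(q → p) there: a:T. ✓
e: successors {a, b, c}; ◇◇(q → p) there: a:T, b:T, c:F. ✗
f: successors {b, c, f}; ◇◇(q → p) there: b:T, c:F, f:T. ✗
g: successors {d, e, f}; ◇◇(q → p) there: d:T, e:T, f:T. ✓
— 3 worlds.
For □¬◇◇¬q:
a: successors {a, c}; ¬◇◇¬q there: a:F, c:T. ✗
b: successors {a, b, c}; ¬◇◇¬q there: a:F, b:F, c:T. ✗
c: no successors, so □¬◇◇¬q holds vacuously. ✓
d: successors {a}; ¬◇◇¬q there: a:F. ✗
e: successors {a, b, c}; ¬◇◇¬q there: a:F, b:F, c:T. ✗
f: successors {b, c, f}; ¬◇◇¬q there: b:F, c:T, f:F. ✗
g: successors {d, e, f}; ¬◇◇¬q there: d:F, e:F, f:F. ✗
— 1 world.

3 and 1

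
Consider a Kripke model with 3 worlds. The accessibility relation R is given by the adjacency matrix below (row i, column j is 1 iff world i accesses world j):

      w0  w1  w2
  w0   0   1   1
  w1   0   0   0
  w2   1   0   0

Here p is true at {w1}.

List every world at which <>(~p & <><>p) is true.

w0: successors {w1, w2}; ~p & <><>p there: w1:F, w2:T. ✓
w1: no successors, so <>(~p & <><>p) fails. ✗
w2: successors {w0}; ~p & <><>p there: w0:F. ✗

{w0}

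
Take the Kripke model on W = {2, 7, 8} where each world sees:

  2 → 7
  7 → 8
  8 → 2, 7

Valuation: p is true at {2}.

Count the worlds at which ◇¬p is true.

3

2: successors {7}; ¬p there: 7:T. ✓
7: successors {8}; ¬p there: 8:T. ✓
8: successors {2, 7}; ¬p there: 2:F, 7:T. ✓
Satisfying worlds: {2, 7, 8}.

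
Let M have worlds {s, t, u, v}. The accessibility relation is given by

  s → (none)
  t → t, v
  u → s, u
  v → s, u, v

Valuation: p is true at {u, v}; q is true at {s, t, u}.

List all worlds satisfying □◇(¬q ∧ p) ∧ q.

s: □◇(¬q ∧ p) is T, q is T. ✓
t: □◇(¬q ∧ p) is T, q is T. ✓
u: □◇(¬q ∧ p) is F, q is T. ✗
v: □◇(¬q ∧ p) is F, q is F. ✗

{s, t}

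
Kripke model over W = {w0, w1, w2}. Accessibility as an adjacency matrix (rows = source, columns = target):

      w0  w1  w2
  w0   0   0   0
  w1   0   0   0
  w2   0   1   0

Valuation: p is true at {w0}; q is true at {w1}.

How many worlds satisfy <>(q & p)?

w0: no successors, so <>(q & p) fails. ✗
w1: no successors, so <>(q & p) fails. ✗
w2: successors {w1}; q & p there: w1:F. ✗
Satisfying worlds: ∅.

0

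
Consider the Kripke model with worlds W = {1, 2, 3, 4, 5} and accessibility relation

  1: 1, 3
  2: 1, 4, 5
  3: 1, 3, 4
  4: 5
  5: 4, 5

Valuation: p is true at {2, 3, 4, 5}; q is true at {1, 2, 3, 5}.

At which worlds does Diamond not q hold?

1: successors {1, 3}; not q there: 1:F, 3:F. ✗
2: successors {1, 4, 5}; not q there: 1:F, 4:T, 5:F. ✓
3: successors {1, 3, 4}; not q there: 1:F, 3:F, 4:T. ✓
4: successors {5}; not q there: 5:F. ✗
5: successors {4, 5}; not q there: 4:T, 5:F. ✓

{2, 3, 5}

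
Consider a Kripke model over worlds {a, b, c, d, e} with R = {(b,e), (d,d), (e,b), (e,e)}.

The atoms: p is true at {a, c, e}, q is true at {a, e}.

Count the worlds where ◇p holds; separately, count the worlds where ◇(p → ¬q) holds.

For ◇p:
a: no successors, so ◇p fails. ✗
b: successors {e}; p there: e:T. ✓
c: no successors, so ◇p fails. ✗
d: successors {d}; p there: d:F. ✗
e: successors {b, e}; p there: b:F, e:T. ✓
— 2 worlds.
For ◇(p → ¬q):
a: no successors, so ◇(p → ¬q) fails. ✗
b: successors {e}; p → ¬q there: e:F. ✗
c: no successors, so ◇(p → ¬q) fails. ✗
d: successors {d}; p → ¬q there: d:T. ✓
e: successors {b, e}; p → ¬q there: b:T, e:F. ✓
— 2 worlds.

2 and 2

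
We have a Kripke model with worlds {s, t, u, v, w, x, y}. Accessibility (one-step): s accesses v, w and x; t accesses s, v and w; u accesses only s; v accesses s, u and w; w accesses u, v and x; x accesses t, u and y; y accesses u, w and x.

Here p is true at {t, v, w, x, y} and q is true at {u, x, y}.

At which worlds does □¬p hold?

s: successors {v, w, x}; ¬p there: v:F, w:F, x:F. ✗
t: successors {s, v, w}; ¬p there: s:T, v:F, w:F. ✗
u: successors {s}; ¬p there: s:T. ✓
v: successors {s, u, w}; ¬p there: s:T, u:T, w:F. ✗
w: successors {u, v, x}; ¬p there: u:T, v:F, x:F. ✗
x: successors {t, u, y}; ¬p there: t:F, u:T, y:F. ✗
y: successors {u, w, x}; ¬p there: u:T, w:F, x:F. ✗

{u}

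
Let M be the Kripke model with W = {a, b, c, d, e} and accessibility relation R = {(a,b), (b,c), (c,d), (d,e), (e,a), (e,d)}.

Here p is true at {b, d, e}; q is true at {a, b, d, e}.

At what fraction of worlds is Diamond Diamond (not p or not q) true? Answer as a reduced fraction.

2/5

a: successors {b}; Diamond (not p or not q) there: b:T. ✓
b: successors {c}; Diamond (not p or not q) there: c:F. ✗
c: successors {d}; Diamond (not p or not q) there: d:F. ✗
d: successors {e}; Diamond (not p or not q) there: e:T. ✓
e: successors {a, d}; Diamond (not p or not q) there: a:F, d:F. ✗
That's 2 of 5 worlds, so 2/5.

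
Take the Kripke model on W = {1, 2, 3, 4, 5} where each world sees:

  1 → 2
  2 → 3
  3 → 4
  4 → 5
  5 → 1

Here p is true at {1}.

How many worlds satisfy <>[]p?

1: successors {2}; []p there: 2:F. ✗
2: successors {3}; []p there: 3:F. ✗
3: successors {4}; []p there: 4:F. ✗
4: successors {5}; []p there: 5:T. ✓
5: successors {1}; []p there: 1:F. ✗
Satisfying worlds: {4}.

1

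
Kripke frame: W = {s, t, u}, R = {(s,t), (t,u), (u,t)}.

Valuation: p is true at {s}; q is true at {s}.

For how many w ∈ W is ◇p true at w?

0

s: successors {t}; p there: t:F. ✗
t: successors {u}; p there: u:F. ✗
u: successors {t}; p there: t:F. ✗
Satisfying worlds: ∅.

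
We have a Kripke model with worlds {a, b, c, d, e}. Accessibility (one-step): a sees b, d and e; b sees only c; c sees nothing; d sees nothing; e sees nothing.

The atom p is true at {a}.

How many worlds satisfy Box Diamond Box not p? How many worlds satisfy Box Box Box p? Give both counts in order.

3 and 5

For Box Diamond Box not p:
a: successors {b, d, e}; Diamond Box not p there: b:T, d:F, e:F. ✗
b: successors {c}; Diamond Box not p there: c:F. ✗
c: no successors, so Box Diamond Box not p holds vacuously. ✓
d: no successors, so Box Diamond Box not p holds vacuously. ✓
e: no successors, so Box Diamond Box not p holds vacuously. ✓
— 3 worlds.
For Box Box Box p:
a: successors {b, d, e}; Box Box p there: b:T, d:T, e:T. ✓
b: successors {c}; Box Box p there: c:T. ✓
c: no successors, so Box Box Box p holds vacuously. ✓
d: no successors, so Box Box Box p holds vacuously. ✓
e: no successors, so Box Box Box p holds vacuously. ✓
— 5 worlds.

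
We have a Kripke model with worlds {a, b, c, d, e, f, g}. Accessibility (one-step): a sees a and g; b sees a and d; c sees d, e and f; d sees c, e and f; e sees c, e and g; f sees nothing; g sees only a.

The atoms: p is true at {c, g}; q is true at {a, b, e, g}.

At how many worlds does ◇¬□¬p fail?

a: successors {a, g}; ¬□¬p there: a:T, g:F. ✓
b: successors {a, d}; ¬□¬p there: a:T, d:T. ✓
c: successors {d, e, f}; ¬□¬p there: d:T, e:T, f:F. ✓
d: successors {c, e, f}; ¬□¬p there: c:F, e:T, f:F. ✓
e: successors {c, e, g}; ¬□¬p there: c:F, e:T, g:F. ✓
f: no successors, so ◇¬□¬p fails. ✗
g: successors {a}; ¬□¬p there: a:T. ✓
Satisfying worlds: {a, b, c, d, e, g}.
So ◇¬□¬p fails at the other 1 world.

1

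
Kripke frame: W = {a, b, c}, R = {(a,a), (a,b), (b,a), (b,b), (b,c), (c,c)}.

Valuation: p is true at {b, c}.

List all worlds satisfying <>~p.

{a, b}

a: successors {a, b}; ~p there: a:T, b:F. ✓
b: successors {a, b, c}; ~p there: a:T, b:F, c:F. ✓
c: successors {c}; ~p there: c:F. ✗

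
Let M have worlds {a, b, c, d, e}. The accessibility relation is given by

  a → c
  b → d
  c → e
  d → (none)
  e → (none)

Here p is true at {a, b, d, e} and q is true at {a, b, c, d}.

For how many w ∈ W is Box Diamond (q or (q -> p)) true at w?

3

a: successors {c}; Diamond (q or (q -> p)) there: c:T. ✓
b: successors {d}; Diamond (q or (q -> p)) there: d:F. ✗
c: successors {e}; Diamond (q or (q -> p)) there: e:F. ✗
d: no successors, so Box Diamond (q or (q -> p)) holds vacuously. ✓
e: no successors, so Box Diamond (q or (q -> p)) holds vacuously. ✓
Satisfying worlds: {a, d, e}.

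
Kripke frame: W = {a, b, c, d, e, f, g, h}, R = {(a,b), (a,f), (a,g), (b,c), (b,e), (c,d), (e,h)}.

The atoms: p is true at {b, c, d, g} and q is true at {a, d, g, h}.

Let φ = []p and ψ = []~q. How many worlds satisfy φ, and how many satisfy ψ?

5 and 5

For []p:
a: successors {b, f, g}; p there: b:T, f:F, g:T. ✗
b: successors {c, e}; p there: c:T, e:F. ✗
c: successors {d}; p there: d:T. ✓
d: no successors, so []p holds vacuously. ✓
e: successors {h}; p there: h:F. ✗
f: no successors, so []p holds vacuously. ✓
g: no successors, so []p holds vacuously. ✓
h: no successors, so []p holds vacuously. ✓
— 5 worlds.
For []~q:
a: successors {b, f, g}; ~q there: b:T, f:T, g:F. ✗
b: successors {c, e}; ~q there: c:T, e:T. ✓
c: successors {d}; ~q there: d:F. ✗
d: no successors, so []~q holds vacuously. ✓
e: successors {h}; ~q there: h:F. ✗
f: no successors, so []~q holds vacuously. ✓
g: no successors, so []~q holds vacuously. ✓
h: no successors, so []~q holds vacuously. ✓
— 5 worlds.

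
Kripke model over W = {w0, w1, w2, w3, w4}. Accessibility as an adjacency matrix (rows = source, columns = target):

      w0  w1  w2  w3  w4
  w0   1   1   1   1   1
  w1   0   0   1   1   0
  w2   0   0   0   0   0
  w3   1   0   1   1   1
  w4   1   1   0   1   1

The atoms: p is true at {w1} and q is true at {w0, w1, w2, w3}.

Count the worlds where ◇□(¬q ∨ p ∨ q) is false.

w0: successors {w0, w1, w2, w3, w4}; □(¬q ∨ p ∨ q) there: w0:T, w1:T, w2:T, w3:T, w4:T. ✓
w1: successors {w2, w3}; □(¬q ∨ p ∨ q) there: w2:T, w3:T. ✓
w2: no successors, so ◇□(¬q ∨ p ∨ q) fails. ✗
w3: successors {w0, w2, w3, w4}; □(¬q ∨ p ∨ q) there: w0:T, w2:T, w3:T, w4:T. ✓
w4: successors {w0, w1, w3, w4}; □(¬q ∨ p ∨ q) there: w0:T, w1:T, w3:T, w4:T. ✓
Satisfying worlds: {w0, w1, w3, w4}.
So ◇□(¬q ∨ p ∨ q) fails at the other 1 world.

1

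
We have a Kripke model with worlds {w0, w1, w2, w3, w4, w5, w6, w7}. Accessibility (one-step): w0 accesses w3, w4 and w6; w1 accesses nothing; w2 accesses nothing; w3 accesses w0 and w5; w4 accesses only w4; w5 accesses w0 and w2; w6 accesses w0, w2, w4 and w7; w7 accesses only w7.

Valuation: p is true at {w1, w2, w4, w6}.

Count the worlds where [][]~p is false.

w0: successors {w3, w4, w6}; []~p there: w3:T, w4:F, w6:F. ✗
w1: no successors, so [][]~p holds vacuously. ✓
w2: no successors, so [][]~p holds vacuously. ✓
w3: successors {w0, w5}; []~p there: w0:F, w5:F. ✗
w4: successors {w4}; []~p there: w4:F. ✗
w5: successors {w0, w2}; []~p there: w0:F, w2:T. ✗
w6: successors {w0, w2, w4, w7}; []~p there: w0:F, w2:T, w4:F, w7:T. ✗
w7: successors {w7}; []~p there: w7:T. ✓
Satisfying worlds: {w1, w2, w7}.
So [][]~p fails at the other 5 worlds.

5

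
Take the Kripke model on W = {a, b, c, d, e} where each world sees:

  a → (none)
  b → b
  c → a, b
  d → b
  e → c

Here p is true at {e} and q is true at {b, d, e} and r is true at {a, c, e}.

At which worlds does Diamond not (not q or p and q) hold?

a: no successors, so Diamond not (not q or p and q) fails. ✗
b: successors {b}; not (not q or p and q) there: b:T. ✓
c: successors {a, b}; not (not q or p and q) there: a:F, b:T. ✓
d: successors {b}; not (not q or p and q) there: b:T. ✓
e: successors {c}; not (not q or p and q) there: c:F. ✗

{b, c, d}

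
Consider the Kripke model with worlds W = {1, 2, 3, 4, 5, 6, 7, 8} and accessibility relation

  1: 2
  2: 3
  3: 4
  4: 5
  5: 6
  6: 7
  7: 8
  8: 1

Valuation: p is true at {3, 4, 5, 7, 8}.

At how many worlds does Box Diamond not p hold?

1: successors {2}; Diamond not p there: 2:F. ✗
2: successors {3}; Diamond not p there: 3:F. ✗
3: successors {4}; Diamond not p there: 4:F. ✗
4: successors {5}; Diamond not p there: 5:T. ✓
5: successors {6}; Diamond not p there: 6:F. ✗
6: successors {7}; Diamond not p there: 7:F. ✗
7: successors {8}; Diamond not p there: 8:T. ✓
8: successors {1}; Diamond not p there: 1:T. ✓
Satisfying worlds: {4, 7, 8}.

3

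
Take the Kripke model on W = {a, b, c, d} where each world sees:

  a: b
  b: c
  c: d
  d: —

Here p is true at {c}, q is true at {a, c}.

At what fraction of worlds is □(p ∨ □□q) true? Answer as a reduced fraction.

3/4

a: successors {b}; p ∨ □□q there: b:F. ✗
b: successors {c}; p ∨ □□q there: c:T. ✓
c: successors {d}; p ∨ □□q there: d:T. ✓
d: no successors, so □(p ∨ □□q) holds vacuously. ✓
That's 3 of 4 worlds, so 3/4.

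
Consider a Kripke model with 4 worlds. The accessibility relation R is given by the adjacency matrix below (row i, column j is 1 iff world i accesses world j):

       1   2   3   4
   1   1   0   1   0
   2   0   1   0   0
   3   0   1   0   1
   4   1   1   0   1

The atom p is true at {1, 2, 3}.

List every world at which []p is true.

{1, 2}

1: successors {1, 3}; p there: 1:T, 3:T. ✓
2: successors {2}; p there: 2:T. ✓
3: successors {2, 4}; p there: 2:T, 4:F. ✗
4: successors {1, 2, 4}; p there: 1:T, 2:T, 4:F. ✗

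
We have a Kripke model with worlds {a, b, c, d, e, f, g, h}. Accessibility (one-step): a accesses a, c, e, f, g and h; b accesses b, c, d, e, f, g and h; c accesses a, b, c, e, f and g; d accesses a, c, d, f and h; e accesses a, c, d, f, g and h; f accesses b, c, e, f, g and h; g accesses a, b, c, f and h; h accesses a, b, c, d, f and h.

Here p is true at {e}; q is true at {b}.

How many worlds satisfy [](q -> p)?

3

a: successors {a, c, e, f, g, h}; q -> p there: a:T, c:T, e:T, f:T, g:T, h:T. ✓
b: successors {b, c, d, e, f, g, h}; q -> p there: b:F, c:T, d:T, e:T, f:T, g:T, h:T. ✗
c: successors {a, b, c, e, f, g}; q -> p there: a:T, b:F, c:T, e:T, f:T, g:T. ✗
d: successors {a, c, d, f, h}; q -> p there: a:T, c:T, d:T, f:T, h:T. ✓
e: successors {a, c, d, f, g, h}; q -> p there: a:T, c:T, d:T, f:T, g:T, h:T. ✓
f: successors {b, c, e, f, g, h}; q -> p there: b:F, c:T, e:T, f:T, g:T, h:T. ✗
g: successors {a, b, c, f, h}; q -> p there: a:T, b:F, c:T, f:T, h:T. ✗
h: successors {a, b, c, d, f, h}; q -> p there: a:T, b:F, c:T, d:T, f:T, h:T. ✗
Satisfying worlds: {a, d, e}.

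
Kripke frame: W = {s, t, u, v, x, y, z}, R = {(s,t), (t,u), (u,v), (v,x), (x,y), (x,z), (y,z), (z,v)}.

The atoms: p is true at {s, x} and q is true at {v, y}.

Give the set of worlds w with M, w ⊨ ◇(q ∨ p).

s: successors {t}; q ∨ p there: t:F. ✗
t: successors {u}; q ∨ p there: u:F. ✗
u: successors {v}; q ∨ p there: v:T. ✓
v: successors {x}; q ∨ p there: x:T. ✓
x: successors {y, z}; q ∨ p there: y:T, z:F. ✓
y: successors {z}; q ∨ p there: z:F. ✗
z: successors {v}; q ∨ p there: v:T. ✓

{u, v, x, z}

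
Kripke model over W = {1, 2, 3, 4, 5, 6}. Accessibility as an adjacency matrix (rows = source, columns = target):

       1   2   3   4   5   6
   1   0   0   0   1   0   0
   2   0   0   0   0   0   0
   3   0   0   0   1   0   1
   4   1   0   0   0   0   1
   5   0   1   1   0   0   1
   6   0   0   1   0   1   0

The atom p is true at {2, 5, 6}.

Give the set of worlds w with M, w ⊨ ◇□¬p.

1: successors {4}; □¬p there: 4:F. ✗
2: no successors, so ◇□¬p fails. ✗
3: successors {4, 6}; □¬p there: 4:F, 6:F. ✗
4: successors {1, 6}; □¬p there: 1:T, 6:F. ✓
5: successors {2, 3, 6}; □¬p there: 2:T, 3:F, 6:F. ✓
6: successors {3, 5}; □¬p there: 3:F, 5:F. ✗

{4, 5}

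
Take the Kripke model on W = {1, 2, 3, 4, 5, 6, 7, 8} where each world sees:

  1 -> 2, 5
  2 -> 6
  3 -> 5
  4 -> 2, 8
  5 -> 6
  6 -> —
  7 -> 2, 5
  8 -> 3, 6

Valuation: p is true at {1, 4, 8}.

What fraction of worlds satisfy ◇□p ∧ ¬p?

1: ◇□p is F, ¬p is F. ✗
2: ◇□p is T, ¬p is T. ✓
3: ◇□p is F, ¬p is T. ✗
4: ◇□p is F, ¬p is F. ✗
5: ◇□p is T, ¬p is T. ✓
6: ◇□p is F, ¬p is T. ✗
7: ◇□p is F, ¬p is T. ✗
8: ◇□p is T, ¬p is F. ✗
That's 2 of 8 worlds, so 2/8 = 1/4.

1/4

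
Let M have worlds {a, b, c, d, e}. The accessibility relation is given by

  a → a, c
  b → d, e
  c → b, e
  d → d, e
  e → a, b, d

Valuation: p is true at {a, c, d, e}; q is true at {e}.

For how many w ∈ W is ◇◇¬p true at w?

4

a: successors {a, c}; ◇¬p there: a:F, c:T. ✓
b: successors {d, e}; ◇¬p there: d:F, e:T. ✓
c: successors {b, e}; ◇¬p there: b:F, e:T. ✓
d: successors {d, e}; ◇¬p there: d:F, e:T. ✓
e: successors {a, b, d}; ◇¬p there: a:F, b:F, d:F. ✗
Satisfying worlds: {a, b, c, d}.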